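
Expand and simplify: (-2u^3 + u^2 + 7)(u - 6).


Distribute each term of the first polynomial:
  (-2u^3)(u - 6) = -2u^4 + 12u^3
  (u^2)(u - 6) = u^3 - 6u^2
  (7)(u - 6) = 7u - 42
Sum: -2u^4 + 13u^3 - 6u^2 + 7u - 42


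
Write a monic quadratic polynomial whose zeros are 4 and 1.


p(z) = (z - 4)(z - 1)
Expand: z^2 - 5z + 4


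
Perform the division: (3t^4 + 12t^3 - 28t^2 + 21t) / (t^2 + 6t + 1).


(3t^4 + 12t^3 - 28t^2 + 21t) / (t^2 + 6t + 1)
Step 1: 3t^2 * (t^2 + 6t + 1) = 3t^4 + 18t^3 + 3t^2; subtract.
Step 2: -6t * (t^2 + 6t + 1) = -6t^3 - 36t^2 - 6t; subtract.
Step 3: 5 * (t^2 + 6t + 1) = 5t^2 + 30t + 5; subtract.
Quotient: 3t^2 - 6t + 5, Remainder: -3t - 5


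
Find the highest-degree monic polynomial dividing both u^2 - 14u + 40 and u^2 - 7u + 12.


Factor each:
  u^2 - 14u + 40 = (u - 4)(u - 10)
  u^2 - 7u + 12 = (u - 4)(u - 3)
Common monic factor: u - 4


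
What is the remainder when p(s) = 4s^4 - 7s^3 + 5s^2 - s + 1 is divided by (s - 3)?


By the Remainder Theorem, the remainder equals p(3):
  4*(3)^4 = 324
  -7*(3)^3 = -189
  5*(3)^2 = 45
  -1*(3)^1 = -3
  constant: 1
Sum: 324 - 189 + 45 - 3 + 1 = 178


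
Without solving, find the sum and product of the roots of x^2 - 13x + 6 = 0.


For ax^2+bx+c=0: sum = -b/a, product = c/a.
a=1, b=-13, c=6
Sum = -(-13)/1 = 13
Product = (6)/1 = 6


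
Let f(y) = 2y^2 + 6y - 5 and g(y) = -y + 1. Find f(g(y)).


Substitute g(y) into f:
f(g(y)) = 2*(-y + 1)^2 + 6*(-y + 1) + (-5)
(-y + 1)^2 = y^2 - 2y + 1
Expand and combine: 2y^2 - 10y + 3


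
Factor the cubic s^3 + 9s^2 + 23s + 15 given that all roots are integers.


Try integer roots (divisors of 15). s=-5: p(-5)=0.
Divide out (s + 5): quotient is s^2 + 4s + 3.
Factor the quadratic: (s + 1)(s + 3)
Result: (s + 5)(s + 1)(s + 3)


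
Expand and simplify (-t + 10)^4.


Expand (-t + 10)^4 by repeated multiplication:
  (-t + 10)^2 = t^2 - 20t + 100
  (-t + 10)^3 = -t^3 + 30t^2 - 300t + 1000
= t^4 - 40t^3 + 600t^2 - 4000t + 10000


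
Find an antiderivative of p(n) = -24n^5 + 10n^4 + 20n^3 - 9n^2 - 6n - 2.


Reverse power rule on each term:
  ∫ -24n^5 dn = -4n^6
  ∫ 10n^4 dn = 2n^5
  ∫ 20n^3 dn = 5n^4
  ∫ -9n^2 dn = -3n^3
  ∫ -6n dn = -3n^2
  ∫ -2 dn = -2n
F(n) = -4n^6 + 2n^5 + 5n^4 - 3n^3 - 3n^2 - 2n + C


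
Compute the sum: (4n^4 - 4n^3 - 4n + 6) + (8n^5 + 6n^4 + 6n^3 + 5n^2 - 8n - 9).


Align terms by degree and add:
  4n^4 - 4n^3 - 4n + 6
+ 8n^5 + 6n^4 + 6n^3 + 5n^2 - 8n - 9
= 8n^5 + 10n^4 + 2n^3 + 5n^2 - 12n - 3


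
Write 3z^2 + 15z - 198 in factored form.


Roots satisfy r1 + r2 = -b/a = -5 and r1*r2 = c/a = -66.
So r1 = -11, r2 = 6.
3z^2 + 15z - 198 = 3(z - r1)(z - r2) = 3(z + 11)(z - 6)


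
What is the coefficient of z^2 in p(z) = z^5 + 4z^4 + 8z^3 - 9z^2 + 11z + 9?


Read off the coefficient of z^2: -9


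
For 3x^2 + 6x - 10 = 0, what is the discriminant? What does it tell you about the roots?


D = b^2 - 4ac = (6)^2 - 4(3)(-10) = 36 + 120 = 156
Since D > 0: two distinct irrational roots


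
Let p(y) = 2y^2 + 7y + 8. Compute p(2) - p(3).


p(2) = 30
p(3) = 47
p(2) - p(3) = 30 - 47 = -17


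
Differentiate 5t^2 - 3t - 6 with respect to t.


Apply the power rule term by term:
  d/dt(5t^2) = 10t
  d/dt(-3t) = -3
  d/dt(-6) = 0
p'(t) = 10t - 3


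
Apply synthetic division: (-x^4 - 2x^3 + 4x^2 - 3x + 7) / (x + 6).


Synthetic division with c = -6. Coefficients: -1, -2, 4, -3, 7
Bring down -1.
  -1 * -6 = 6; 6 - 2 = 4
  4 * -6 = -24; -24 + 4 = -20
  -20 * -6 = 120; 120 - 3 = 117
  117 * -6 = -702; -702 + 7 = -695
Quotient: -x^3 + 4x^2 - 20x + 117, Remainder: -695


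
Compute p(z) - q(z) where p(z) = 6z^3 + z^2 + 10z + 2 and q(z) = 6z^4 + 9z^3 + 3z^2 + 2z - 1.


Distribute the minus sign:
  (6z^3 + z^2 + 10z + 2)
- (6z^4 + 9z^3 + 3z^2 + 2z - 1)
Negate second polynomial: -6z^4 - 9z^3 - 3z^2 - 2z + 1
Add: -6z^4 - 3z^3 - 2z^2 + 8z + 3


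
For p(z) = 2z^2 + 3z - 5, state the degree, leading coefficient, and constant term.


Highest power of z is 2, with coefficient 2. Constant term is -5.
Degree = 2, leading coefficient = 2, constant term = -5


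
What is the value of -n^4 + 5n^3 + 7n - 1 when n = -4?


Using direct substitution:
  -1 * (-4)^4 = -256
  5 * (-4)^3 = -320
  0 * (-4)^2 = 0
  7 * (-4)^1 = -28
  constant: -1
Sum = -256 - 320 + 0 - 28 - 1 = -605


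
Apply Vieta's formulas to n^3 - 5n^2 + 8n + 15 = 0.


Monic cubic n^3+bn^2+cn+d=0: sum=-b, pairwise sum=c, product=-d.
b=-5, c=8, d=15
r1+r2+r3 = 5
r1r2+r1r3+r2r3 = 8
r1r2r3 = -15


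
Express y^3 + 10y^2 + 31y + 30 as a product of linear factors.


Try integer roots (divisors of 30). y=-3: p(-3)=0.
Divide out (y + 3): quotient is y^2 + 7y + 10.
Factor the quadratic: (y + 2)(y + 5)
Result: (y + 3)(y + 2)(y + 5)


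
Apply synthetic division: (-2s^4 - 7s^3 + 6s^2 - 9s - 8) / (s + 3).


Synthetic division with c = -3. Coefficients: -2, -7, 6, -9, -8
Bring down -2.
  -2 * -3 = 6; 6 - 7 = -1
  -1 * -3 = 3; 3 + 6 = 9
  9 * -3 = -27; -27 - 9 = -36
  -36 * -3 = 108; 108 - 8 = 100
Quotient: -2s^3 - s^2 + 9s - 36, Remainder: 100


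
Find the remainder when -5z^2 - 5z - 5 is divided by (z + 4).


By the Remainder Theorem, the remainder equals p(-4):
  -5*(-4)^2 = -80
  -5*(-4)^1 = 20
  constant: -5
Sum: -80 + 20 - 5 = -65


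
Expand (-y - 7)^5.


Expand (-y - 7)^5 by repeated multiplication:
  (-y - 7)^2 = y^2 + 14y + 49
  (-y - 7)^3 = -y^3 - 21y^2 - 147y - 343
  (-y - 7)^4 = y^4 + 28y^3 + 294y^2 + 1372y + 2401
= -y^5 - 35y^4 - 490y^3 - 3430y^2 - 12005y - 16807


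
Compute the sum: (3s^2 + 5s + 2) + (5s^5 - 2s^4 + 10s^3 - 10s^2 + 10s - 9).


Align terms by degree and add:
  3s^2 + 5s + 2
+ 5s^5 - 2s^4 + 10s^3 - 10s^2 + 10s - 9
= 5s^5 - 2s^4 + 10s^3 - 7s^2 + 15s - 7


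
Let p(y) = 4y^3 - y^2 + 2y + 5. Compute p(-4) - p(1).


p(-4) = -275
p(1) = 10
p(-4) - p(1) = -275 - 10 = -285


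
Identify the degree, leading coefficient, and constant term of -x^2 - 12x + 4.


Highest power of x is 2, with coefficient -1. Constant term is 4.
Degree = 2, leading coefficient = -1, constant term = 4


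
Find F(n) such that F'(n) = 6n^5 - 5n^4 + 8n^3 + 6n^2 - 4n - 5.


Reverse power rule on each term:
  ∫ 6n^5 dn = n^6
  ∫ -5n^4 dn = -n^5
  ∫ 8n^3 dn = 2n^4
  ∫ 6n^2 dn = 2n^3
  ∫ -4n dn = -2n^2
  ∫ -5 dn = -5n
F(n) = n^6 - n^5 + 2n^4 + 2n^3 - 2n^2 - 5n + C


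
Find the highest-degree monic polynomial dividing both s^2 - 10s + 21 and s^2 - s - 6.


Factor each:
  s^2 - 10s + 21 = (s - 3)(s - 7)
  s^2 - s - 6 = (s - 3)(s + 2)
Common monic factor: s - 3


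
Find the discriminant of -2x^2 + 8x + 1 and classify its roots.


D = b^2 - 4ac = (8)^2 - 4(-2)(1) = 64 + 8 = 72
Since D > 0: two distinct irrational roots


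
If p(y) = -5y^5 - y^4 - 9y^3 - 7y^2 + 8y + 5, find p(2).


Using direct substitution:
  -5 * (2)^5 = -160
  -1 * (2)^4 = -16
  -9 * (2)^3 = -72
  -7 * (2)^2 = -28
  8 * (2)^1 = 16
  constant: 5
Sum = -160 - 16 - 72 - 28 + 16 + 5 = -255


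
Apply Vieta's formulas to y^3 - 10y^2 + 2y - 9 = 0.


Monic cubic y^3+by^2+cy+d=0: sum=-b, pairwise sum=c, product=-d.
b=-10, c=2, d=-9
r1+r2+r3 = 10
r1r2+r1r3+r2r3 = 2
r1r2r3 = 9


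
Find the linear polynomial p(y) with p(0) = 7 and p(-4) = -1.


p(y) = my + b. Using p(0)=7, p(-4)=-1:
m = (7 + 1)/(0 + 4) = 8/4 = 2
b = 7 - m*(0) = 7 = 7
p(y) = 2y + 7


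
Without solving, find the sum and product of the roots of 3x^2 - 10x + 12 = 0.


For ax^2+bx+c=0: sum = -b/a, product = c/a.
a=3, b=-10, c=12
Sum = -(-10)/3 = 10/3
Product = (12)/3 = 4


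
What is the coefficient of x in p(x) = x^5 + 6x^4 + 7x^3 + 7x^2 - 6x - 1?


Read off the coefficient of x: -6


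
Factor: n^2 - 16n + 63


Roots satisfy r1 + r2 = -b/a = 16 and r1*r2 = c/a = 63.
So r1 = 9, r2 = 7.
n^2 - 16n + 63 = (n - r1)(n - r2) = (n - 9)(n - 7)


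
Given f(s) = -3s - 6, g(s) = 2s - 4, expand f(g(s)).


Substitute g(s) into f:
f(g(s)) = -3*(2s - 4) + (-6)
Expand and combine: -6s + 6


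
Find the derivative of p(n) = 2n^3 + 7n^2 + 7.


Apply the power rule term by term:
  d/dn(2n^3) = 6n^2
  d/dn(7n^2) = 14n
  d/dn(7) = 0
p'(n) = 6n^2 + 14n


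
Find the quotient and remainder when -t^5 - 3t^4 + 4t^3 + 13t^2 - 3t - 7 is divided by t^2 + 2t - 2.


(-t^5 - 3t^4 + 4t^3 + 13t^2 - 3t - 7) / (t^2 + 2t - 2)
Step 1: -t^3 * (t^2 + 2t - 2) = -t^5 - 2t^4 + 2t^3; subtract.
Step 2: -t^2 * (t^2 + 2t - 2) = -t^4 - 2t^3 + 2t^2; subtract.
Step 3: 4t * (t^2 + 2t - 2) = 4t^3 + 8t^2 - 8t; subtract.
Step 4: 3 * (t^2 + 2t - 2) = 3t^2 + 6t - 6; subtract.
Quotient: -t^3 - t^2 + 4t + 3, Remainder: -t - 1


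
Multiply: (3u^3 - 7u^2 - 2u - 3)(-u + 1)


Distribute each term of the first polynomial:
  (3u^3)(-u + 1) = -3u^4 + 3u^3
  (-7u^2)(-u + 1) = 7u^3 - 7u^2
  (-2u)(-u + 1) = 2u^2 - 2u
  (-3)(-u + 1) = 3u - 3
Sum: -3u^4 + 10u^3 - 5u^2 + u - 3


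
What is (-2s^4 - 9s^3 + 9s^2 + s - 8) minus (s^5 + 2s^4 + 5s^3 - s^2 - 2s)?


Distribute the minus sign:
  (-2s^4 - 9s^3 + 9s^2 + s - 8)
- (s^5 + 2s^4 + 5s^3 - s^2 - 2s)
Negate second polynomial: -s^5 - 2s^4 - 5s^3 + s^2 + 2s
Add: -s^5 - 4s^4 - 14s^3 + 10s^2 + 3s - 8


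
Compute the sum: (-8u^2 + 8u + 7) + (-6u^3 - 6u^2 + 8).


Align terms by degree and add:
  -8u^2 + 8u + 7
  -6u^3 - 6u^2 + 8
= -6u^3 - 14u^2 + 8u + 15


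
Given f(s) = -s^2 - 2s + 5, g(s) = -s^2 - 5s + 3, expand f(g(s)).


Substitute g(s) into f:
f(g(s)) = -1*(-s^2 - 5s + 3)^2 + (-2)*(-s^2 - 5s + 3) + 5
(-s^2 - 5s + 3)^2 = s^4 + 10s^3 + 19s^2 - 30s + 9
Expand and combine: -s^4 - 10s^3 - 17s^2 + 40s - 10


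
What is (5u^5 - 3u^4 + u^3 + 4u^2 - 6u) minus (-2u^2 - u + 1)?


Distribute the minus sign:
  (5u^5 - 3u^4 + u^3 + 4u^2 - 6u)
- (-2u^2 - u + 1)
Negate second polynomial: 2u^2 + u - 1
Add: 5u^5 - 3u^4 + u^3 + 6u^2 - 5u - 1


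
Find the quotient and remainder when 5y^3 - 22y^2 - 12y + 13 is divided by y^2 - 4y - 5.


(5y^3 - 22y^2 - 12y + 13) / (y^2 - 4y - 5)
Step 1: 5y * (y^2 - 4y - 5) = 5y^3 - 20y^2 - 25y; subtract.
Step 2: -2 * (y^2 - 4y - 5) = -2y^2 + 8y + 10; subtract.
Quotient: 5y - 2, Remainder: 5y + 3


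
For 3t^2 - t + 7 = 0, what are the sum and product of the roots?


For at^2+bt+c=0: sum = -b/a, product = c/a.
a=3, b=-1, c=7
Sum = -(-1)/3 = 1/3
Product = (7)/3 = 7/3


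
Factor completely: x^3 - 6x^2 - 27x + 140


Try integer roots (divisors of 140). x=-5: p(-5)=0.
Divide out (x + 5): quotient is x^2 - 11x + 28.
Factor the quadratic: (x - 7)(x - 4)
Result: (x + 5)(x - 7)(x - 4)


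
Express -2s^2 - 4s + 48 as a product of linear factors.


Roots satisfy r1 + r2 = -b/a = -2 and r1*r2 = c/a = -24.
So r1 = 4, r2 = -6.
-2s^2 - 4s + 48 = -2(s - r1)(s - r2) = -2(s - 4)(s + 6)


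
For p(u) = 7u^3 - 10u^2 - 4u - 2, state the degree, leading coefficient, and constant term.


Highest power of u is 3, with coefficient 7. Constant term is -2.
Degree = 3, leading coefficient = 7, constant term = -2


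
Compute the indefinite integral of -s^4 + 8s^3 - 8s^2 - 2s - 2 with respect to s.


Reverse power rule on each term:
  ∫ -s^4 ds = -(1/5)s^5
  ∫ 8s^3 ds = 2s^4
  ∫ -8s^2 ds = -(8/3)s^3
  ∫ -2s ds = -s^2
  ∫ -2 ds = -2s
F(s) = -(1/5)s^5 + 2s^4 - (8/3)s^3 - s^2 - 2s + C


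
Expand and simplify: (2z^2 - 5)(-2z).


Distribute each term of the first polynomial:
  (2z^2)(-2z) = -4z^3
  (-5)(-2z) = 10z
Sum: -4z^3 + 10z


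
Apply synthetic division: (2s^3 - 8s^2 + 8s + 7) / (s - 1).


Synthetic division with c = 1. Coefficients: 2, -8, 8, 7
Bring down 2.
  2 * 1 = 2; 2 - 8 = -6
  -6 * 1 = -6; -6 + 8 = 2
  2 * 1 = 2; 2 + 7 = 9
Quotient: 2s^2 - 6s + 2, Remainder: 9


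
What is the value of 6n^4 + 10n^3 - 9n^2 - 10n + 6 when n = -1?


Using direct substitution:
  6 * (-1)^4 = 6
  10 * (-1)^3 = -10
  -9 * (-1)^2 = -9
  -10 * (-1)^1 = 10
  constant: 6
Sum = 6 - 10 - 9 + 10 + 6 = 3


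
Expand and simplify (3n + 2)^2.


Expand (3n + 2)^2 by repeated multiplication:
= 9n^2 + 12n + 4


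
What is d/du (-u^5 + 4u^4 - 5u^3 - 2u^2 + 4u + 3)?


Apply the power rule term by term:
  d/du(-u^5) = -5u^4
  d/du(4u^4) = 16u^3
  d/du(-5u^3) = -15u^2
  d/du(-2u^2) = -4u
  d/du(4u) = 4
  d/du(3) = 0
p'(u) = -5u^4 + 16u^3 - 15u^2 - 4u + 4


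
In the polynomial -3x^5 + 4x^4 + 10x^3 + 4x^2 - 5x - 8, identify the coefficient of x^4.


Read off the coefficient of x^4: 4


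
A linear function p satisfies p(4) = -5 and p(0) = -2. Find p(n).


p(n) = mn + b. Using p(4)=-5, p(0)=-2:
m = (-5 + 2)/(4) = -3/4 = -3/4
b = -5 - m*(4) = -5 + 3 = -2
p(n) = -(3/4)n - 2


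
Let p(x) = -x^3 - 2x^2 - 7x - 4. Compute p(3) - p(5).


p(3) = -70
p(5) = -214
p(3) - p(5) = -70 + 214 = 144


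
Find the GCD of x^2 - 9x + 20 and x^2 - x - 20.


Factor each:
  x^2 - 9x + 20 = (x - 5)(x - 4)
  x^2 - x - 20 = (x - 5)(x + 4)
Common monic factor: x - 5


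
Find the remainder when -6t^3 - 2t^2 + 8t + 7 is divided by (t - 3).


By the Remainder Theorem, the remainder equals p(3):
  -6*(3)^3 = -162
  -2*(3)^2 = -18
  8*(3)^1 = 24
  constant: 7
Sum: -162 - 18 + 24 + 7 = -149


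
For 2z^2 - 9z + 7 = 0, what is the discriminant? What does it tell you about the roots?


D = b^2 - 4ac = (-9)^2 - 4(2)(7) = 81 - 56 = 25
Since D > 0: two distinct rational roots


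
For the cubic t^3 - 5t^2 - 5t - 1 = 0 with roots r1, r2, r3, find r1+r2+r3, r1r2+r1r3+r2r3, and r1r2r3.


Monic cubic t^3+bt^2+ct+d=0: sum=-b, pairwise sum=c, product=-d.
b=-5, c=-5, d=-1
r1+r2+r3 = 5
r1r2+r1r3+r2r3 = -5
r1r2r3 = 1


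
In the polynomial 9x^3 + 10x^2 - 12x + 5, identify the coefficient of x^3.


Read off the coefficient of x^3: 9


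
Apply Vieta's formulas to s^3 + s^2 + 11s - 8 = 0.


Monic cubic s^3+bs^2+cs+d=0: sum=-b, pairwise sum=c, product=-d.
b=1, c=11, d=-8
r1+r2+r3 = -1
r1r2+r1r3+r2r3 = 11
r1r2r3 = 8


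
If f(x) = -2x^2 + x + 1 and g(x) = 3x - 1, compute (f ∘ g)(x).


Substitute g(x) into f:
f(g(x)) = -2*(3x - 1)^2 + 1*(3x - 1) + 1
(3x - 1)^2 = 9x^2 - 6x + 1
Expand and combine: -18x^2 + 15x - 2


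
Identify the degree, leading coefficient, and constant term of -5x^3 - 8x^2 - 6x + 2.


Highest power of x is 3, with coefficient -5. Constant term is 2.
Degree = 3, leading coefficient = -5, constant term = 2


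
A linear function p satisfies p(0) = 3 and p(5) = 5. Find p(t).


p(t) = mt + b. Using p(0)=3, p(5)=5:
m = (3 - 5)/(0 - 5) = -2/-5 = 2/5
b = 3 - m*(0) = 3 = 3
p(t) = (2/5)t + 3


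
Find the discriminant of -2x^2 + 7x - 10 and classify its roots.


D = b^2 - 4ac = (7)^2 - 4(-2)(-10) = 49 - 80 = -31
Since D < 0: two complex conjugate roots (no real roots)


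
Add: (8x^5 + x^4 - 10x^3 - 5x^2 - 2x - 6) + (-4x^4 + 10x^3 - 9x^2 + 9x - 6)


Align terms by degree and add:
  8x^5 + x^4 - 10x^3 - 5x^2 - 2x - 6
  -4x^4 + 10x^3 - 9x^2 + 9x - 6
= 8x^5 - 3x^4 - 14x^2 + 7x - 12


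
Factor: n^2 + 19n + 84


Roots satisfy r1 + r2 = -b/a = -19 and r1*r2 = c/a = 84.
So r1 = -7, r2 = -12.
n^2 + 19n + 84 = (n - r1)(n - r2) = (n + 7)(n + 12)


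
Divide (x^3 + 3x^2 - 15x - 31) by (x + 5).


(x^3 + 3x^2 - 15x - 31) / (x + 5)
Step 1: x^2 * (x + 5) = x^3 + 5x^2; subtract.
Step 2: -2x * (x + 5) = -2x^2 - 10x; subtract.
Step 3: -5 * (x + 5) = -5x - 25; subtract.
Quotient: x^2 - 2x - 5, Remainder: -6


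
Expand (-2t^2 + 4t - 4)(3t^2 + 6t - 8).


Distribute each term of the first polynomial:
  (-2t^2)(3t^2 + 6t - 8) = -6t^4 - 12t^3 + 16t^2
  (4t)(3t^2 + 6t - 8) = 12t^3 + 24t^2 - 32t
  (-4)(3t^2 + 6t - 8) = -12t^2 - 24t + 32
Sum: -6t^4 + 28t^2 - 56t + 32


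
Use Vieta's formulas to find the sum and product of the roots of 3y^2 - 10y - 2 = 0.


For ay^2+by+c=0: sum = -b/a, product = c/a.
a=3, b=-10, c=-2
Sum = -(-10)/3 = 10/3
Product = (-2)/3 = -2/3


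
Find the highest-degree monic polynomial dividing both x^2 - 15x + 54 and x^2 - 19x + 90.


Factor each:
  x^2 - 15x + 54 = (x - 9)(x - 6)
  x^2 - 19x + 90 = (x - 9)(x - 10)
Common monic factor: x - 9


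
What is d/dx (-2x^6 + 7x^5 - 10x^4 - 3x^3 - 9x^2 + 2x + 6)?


Apply the power rule term by term:
  d/dx(-2x^6) = -12x^5
  d/dx(7x^5) = 35x^4
  d/dx(-10x^4) = -40x^3
  d/dx(-3x^3) = -9x^2
  d/dx(-9x^2) = -18x
  d/dx(2x) = 2
  d/dx(6) = 0
p'(x) = -12x^5 + 35x^4 - 40x^3 - 9x^2 - 18x + 2


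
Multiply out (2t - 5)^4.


Expand (2t - 5)^4 by repeated multiplication:
  (2t - 5)^2 = 4t^2 - 20t + 25
  (2t - 5)^3 = 8t^3 - 60t^2 + 150t - 125
= 16t^4 - 160t^3 + 600t^2 - 1000t + 625


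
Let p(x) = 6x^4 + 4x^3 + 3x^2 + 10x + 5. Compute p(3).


Using direct substitution:
  6 * (3)^4 = 486
  4 * (3)^3 = 108
  3 * (3)^2 = 27
  10 * (3)^1 = 30
  constant: 5
Sum = 486 + 108 + 27 + 30 + 5 = 656


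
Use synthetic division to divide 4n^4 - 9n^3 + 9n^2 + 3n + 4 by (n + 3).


Synthetic division with c = -3. Coefficients: 4, -9, 9, 3, 4
Bring down 4.
  4 * -3 = -12; -12 - 9 = -21
  -21 * -3 = 63; 63 + 9 = 72
  72 * -3 = -216; -216 + 3 = -213
  -213 * -3 = 639; 639 + 4 = 643
Quotient: 4n^3 - 21n^2 + 72n - 213, Remainder: 643


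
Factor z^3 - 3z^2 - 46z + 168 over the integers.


Try integer roots (divisors of 168). z=4: p(4)=0.
Divide out (z - 4): quotient is z^2 + z - 42.
Factor the quadratic: (z - 6)(z + 7)
Result: (z - 4)(z - 6)(z + 7)


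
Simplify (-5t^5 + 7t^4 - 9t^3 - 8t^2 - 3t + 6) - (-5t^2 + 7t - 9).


Distribute the minus sign:
  (-5t^5 + 7t^4 - 9t^3 - 8t^2 - 3t + 6)
- (-5t^2 + 7t - 9)
Negate second polynomial: 5t^2 - 7t + 9
Add: -5t^5 + 7t^4 - 9t^3 - 3t^2 - 10t + 15


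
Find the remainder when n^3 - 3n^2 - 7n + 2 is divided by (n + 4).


By the Remainder Theorem, the remainder equals p(-4):
  1*(-4)^3 = -64
  -3*(-4)^2 = -48
  -7*(-4)^1 = 28
  constant: 2
Sum: -64 - 48 + 28 + 2 = -82


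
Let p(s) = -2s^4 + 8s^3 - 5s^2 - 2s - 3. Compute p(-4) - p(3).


p(-4) = -1099
p(3) = 0
p(-4) - p(3) = -1099 = -1099


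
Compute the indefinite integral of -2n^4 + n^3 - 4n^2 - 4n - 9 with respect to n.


Reverse power rule on each term:
  ∫ -2n^4 dn = -(2/5)n^5
  ∫ n^3 dn = (1/4)n^4
  ∫ -4n^2 dn = -(4/3)n^3
  ∫ -4n dn = -2n^2
  ∫ -9 dn = -9n
F(n) = -(2/5)n^5 + (1/4)n^4 - (4/3)n^3 - 2n^2 - 9n + C


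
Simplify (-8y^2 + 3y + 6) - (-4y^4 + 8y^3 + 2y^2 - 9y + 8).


Distribute the minus sign:
  (-8y^2 + 3y + 6)
- (-4y^4 + 8y^3 + 2y^2 - 9y + 8)
Negate second polynomial: 4y^4 - 8y^3 - 2y^2 + 9y - 8
Add: 4y^4 - 8y^3 - 10y^2 + 12y - 2


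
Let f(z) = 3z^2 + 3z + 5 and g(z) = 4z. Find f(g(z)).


Substitute g(z) into f:
f(g(z)) = 3*(4z)^2 + 3*(4z) + 5
(4z)^2 = 16z^2
Expand and combine: 48z^2 + 12z + 5


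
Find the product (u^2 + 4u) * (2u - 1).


Distribute each term of the first polynomial:
  (u^2)(2u - 1) = 2u^3 - u^2
  (4u)(2u - 1) = 8u^2 - 4u
Sum: 2u^3 + 7u^2 - 4u


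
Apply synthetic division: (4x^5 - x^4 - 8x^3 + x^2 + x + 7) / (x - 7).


Synthetic division with c = 7. Coefficients: 4, -1, -8, 1, 1, 7
Bring down 4.
  4 * 7 = 28; 28 - 1 = 27
  27 * 7 = 189; 189 - 8 = 181
  181 * 7 = 1267; 1267 + 1 = 1268
  1268 * 7 = 8876; 8876 + 1 = 8877
  8877 * 7 = 62139; 62139 + 7 = 62146
Quotient: 4x^4 + 27x^3 + 181x^2 + 1268x + 8877, Remainder: 62146


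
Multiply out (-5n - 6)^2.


Expand (-5n - 6)^2 by repeated multiplication:
= 25n^2 + 60n + 36


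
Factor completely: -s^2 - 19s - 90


Roots satisfy r1 + r2 = -b/a = -19 and r1*r2 = c/a = 90.
So r1 = -10, r2 = -9.
-s^2 - 19s - 90 = -(s - r1)(s - r2) = -(s + 10)(s + 9)


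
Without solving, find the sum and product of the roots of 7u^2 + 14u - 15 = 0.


For au^2+bu+c=0: sum = -b/a, product = c/a.
a=7, b=14, c=-15
Sum = -(14)/7 = -2
Product = (-15)/7 = -15/7


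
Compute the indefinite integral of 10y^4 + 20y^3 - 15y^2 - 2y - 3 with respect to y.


Reverse power rule on each term:
  ∫ 10y^4 dy = 2y^5
  ∫ 20y^3 dy = 5y^4
  ∫ -15y^2 dy = -5y^3
  ∫ -2y dy = -y^2
  ∫ -3 dy = -3y
F(y) = 2y^5 + 5y^4 - 5y^3 - y^2 - 3y + C


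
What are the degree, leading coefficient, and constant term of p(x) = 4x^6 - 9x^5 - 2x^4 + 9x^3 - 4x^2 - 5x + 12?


Highest power of x is 6, with coefficient 4. Constant term is 12.
Degree = 6, leading coefficient = 4, constant term = 12


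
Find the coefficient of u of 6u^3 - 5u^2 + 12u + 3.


Read off the coefficient of u: 12


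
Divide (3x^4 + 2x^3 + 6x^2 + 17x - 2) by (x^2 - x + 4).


(3x^4 + 2x^3 + 6x^2 + 17x - 2) / (x^2 - x + 4)
Step 1: 3x^2 * (x^2 - x + 4) = 3x^4 - 3x^3 + 12x^2; subtract.
Step 2: 5x * (x^2 - x + 4) = 5x^3 - 5x^2 + 20x; subtract.
Step 3: -1 * (x^2 - x + 4) = -x^2 + x - 4; subtract.
Quotient: 3x^2 + 5x - 1, Remainder: -4x + 2


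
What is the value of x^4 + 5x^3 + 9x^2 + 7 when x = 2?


Using direct substitution:
  1 * (2)^4 = 16
  5 * (2)^3 = 40
  9 * (2)^2 = 36
  0 * (2)^1 = 0
  constant: 7
Sum = 16 + 40 + 36 + 0 + 7 = 99


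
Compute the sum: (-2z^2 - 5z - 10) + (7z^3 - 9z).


Align terms by degree and add:
  -2z^2 - 5z - 10
+ 7z^3 - 9z
= 7z^3 - 2z^2 - 14z - 10


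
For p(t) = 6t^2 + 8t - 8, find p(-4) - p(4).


p(-4) = 56
p(4) = 120
p(-4) - p(4) = 56 - 120 = -64


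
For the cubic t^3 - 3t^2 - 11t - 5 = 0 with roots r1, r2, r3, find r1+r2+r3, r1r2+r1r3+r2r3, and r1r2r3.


Monic cubic t^3+bt^2+ct+d=0: sum=-b, pairwise sum=c, product=-d.
b=-3, c=-11, d=-5
r1+r2+r3 = 3
r1r2+r1r3+r2r3 = -11
r1r2r3 = 5


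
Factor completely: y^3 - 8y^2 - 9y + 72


Try integer roots (divisors of 72). y=8: p(8)=0.
Divide out (y - 8): quotient is y^2 - 9.
Factor the quadratic: (y + 3)(y - 3)
Result: (y - 8)(y + 3)(y - 3)


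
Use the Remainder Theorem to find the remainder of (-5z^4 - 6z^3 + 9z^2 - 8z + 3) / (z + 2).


By the Remainder Theorem, the remainder equals p(-2):
  -5*(-2)^4 = -80
  -6*(-2)^3 = 48
  9*(-2)^2 = 36
  -8*(-2)^1 = 16
  constant: 3
Sum: -80 + 48 + 36 + 16 + 3 = 23


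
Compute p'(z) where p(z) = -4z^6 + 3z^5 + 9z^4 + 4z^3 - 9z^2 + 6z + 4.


Apply the power rule term by term:
  d/dz(-4z^6) = -24z^5
  d/dz(3z^5) = 15z^4
  d/dz(9z^4) = 36z^3
  d/dz(4z^3) = 12z^2
  d/dz(-9z^2) = -18z
  d/dz(6z) = 6
  d/dz(4) = 0
p'(z) = -24z^5 + 15z^4 + 36z^3 + 12z^2 - 18z + 6


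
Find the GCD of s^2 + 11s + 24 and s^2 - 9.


Factor each:
  s^2 + 11s + 24 = (s + 3)(s + 8)
  s^2 - 9 = (s + 3)(s - 3)
Common monic factor: s + 3


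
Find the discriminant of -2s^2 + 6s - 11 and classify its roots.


D = b^2 - 4ac = (6)^2 - 4(-2)(-11) = 36 - 88 = -52
Since D < 0: two complex conjugate roots (no real roots)


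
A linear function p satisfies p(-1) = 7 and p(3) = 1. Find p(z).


p(z) = mz + b. Using p(-1)=7, p(3)=1:
m = (7 - 1)/(-1 - 3) = 6/-4 = -3/2
b = 7 - m*(-1) = 7 - 3/2 = 11/2
p(z) = -(3/2)z + (11/2)


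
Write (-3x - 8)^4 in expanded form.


Expand (-3x - 8)^4 by repeated multiplication:
  (-3x - 8)^2 = 9x^2 + 48x + 64
  (-3x - 8)^3 = -27x^3 - 216x^2 - 576x - 512
= 81x^4 + 864x^3 + 3456x^2 + 6144x + 4096


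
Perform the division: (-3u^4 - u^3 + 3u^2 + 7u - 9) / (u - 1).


(-3u^4 - u^3 + 3u^2 + 7u - 9) / (u - 1)
Step 1: -3u^3 * (u - 1) = -3u^4 + 3u^3; subtract.
Step 2: -4u^2 * (u - 1) = -4u^3 + 4u^2; subtract.
Step 3: -u * (u - 1) = -u^2 + u; subtract.
Step 4: 6 * (u - 1) = 6u - 6; subtract.
Quotient: -3u^3 - 4u^2 - u + 6, Remainder: -3


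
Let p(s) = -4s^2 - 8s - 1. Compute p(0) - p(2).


p(0) = -1
p(2) = -33
p(0) - p(2) = -1 + 33 = 32


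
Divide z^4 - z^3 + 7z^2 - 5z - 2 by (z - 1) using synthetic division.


Synthetic division with c = 1. Coefficients: 1, -1, 7, -5, -2
Bring down 1.
  1 * 1 = 1; 1 - 1 = 0
  0 * 1 = 0; 0 + 7 = 7
  7 * 1 = 7; 7 - 5 = 2
  2 * 1 = 2; 2 - 2 = 0
Quotient: z^3 + 7z + 2, Remainder: 0


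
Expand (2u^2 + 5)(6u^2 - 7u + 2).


Distribute each term of the first polynomial:
  (2u^2)(6u^2 - 7u + 2) = 12u^4 - 14u^3 + 4u^2
  (5)(6u^2 - 7u + 2) = 30u^2 - 35u + 10
Sum: 12u^4 - 14u^3 + 34u^2 - 35u + 10


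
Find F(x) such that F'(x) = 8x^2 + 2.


Reverse power rule on each term:
  ∫ 8x^2 dx = (8/3)x^3
  ∫ 2 dx = 2x
F(x) = (8/3)x^3 + 2x + C


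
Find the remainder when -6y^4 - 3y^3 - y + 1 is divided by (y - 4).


By the Remainder Theorem, the remainder equals p(4):
  -6*(4)^4 = -1536
  -3*(4)^3 = -192
  0*(4)^2 = 0
  -1*(4)^1 = -4
  constant: 1
Sum: -1536 - 192 + 0 - 4 + 1 = -1731


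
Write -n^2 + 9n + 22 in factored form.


Roots satisfy r1 + r2 = -b/a = 9 and r1*r2 = c/a = -22.
So r1 = 11, r2 = -2.
-n^2 + 9n + 22 = -(n - r1)(n - r2) = -(n - 11)(n + 2)


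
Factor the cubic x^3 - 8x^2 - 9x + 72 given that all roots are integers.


Try integer roots (divisors of 72). x=-3: p(-3)=0.
Divide out (x + 3): quotient is x^2 - 11x + 24.
Factor the quadratic: (x - 8)(x - 3)
Result: (x + 3)(x - 8)(x - 3)


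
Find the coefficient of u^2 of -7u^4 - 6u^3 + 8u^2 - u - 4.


Read off the coefficient of u^2: 8


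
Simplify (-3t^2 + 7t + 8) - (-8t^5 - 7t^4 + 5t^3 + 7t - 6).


Distribute the minus sign:
  (-3t^2 + 7t + 8)
- (-8t^5 - 7t^4 + 5t^3 + 7t - 6)
Negate second polynomial: 8t^5 + 7t^4 - 5t^3 - 7t + 6
Add: 8t^5 + 7t^4 - 5t^3 - 3t^2 + 14


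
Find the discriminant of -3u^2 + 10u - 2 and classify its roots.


D = b^2 - 4ac = (10)^2 - 4(-3)(-2) = 100 - 24 = 76
Since D > 0: two distinct irrational roots


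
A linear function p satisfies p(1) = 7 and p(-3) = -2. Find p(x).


p(x) = mx + b. Using p(1)=7, p(-3)=-2:
m = (7 + 2)/(1 + 3) = 9/4 = 9/4
b = 7 - m*(1) = 7 - 9/4 = 19/4
p(x) = (9/4)x + (19/4)


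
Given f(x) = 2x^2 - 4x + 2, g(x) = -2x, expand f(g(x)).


Substitute g(x) into f:
f(g(x)) = 2*(-2x)^2 + (-4)*(-2x) + 2
(-2x)^2 = 4x^2
Expand and combine: 8x^2 + 8x + 2


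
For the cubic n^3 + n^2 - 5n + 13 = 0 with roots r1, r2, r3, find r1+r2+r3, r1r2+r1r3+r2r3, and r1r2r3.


Monic cubic n^3+bn^2+cn+d=0: sum=-b, pairwise sum=c, product=-d.
b=1, c=-5, d=13
r1+r2+r3 = -1
r1r2+r1r3+r2r3 = -5
r1r2r3 = -13


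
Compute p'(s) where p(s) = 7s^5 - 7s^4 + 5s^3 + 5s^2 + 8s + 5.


Apply the power rule term by term:
  d/ds(7s^5) = 35s^4
  d/ds(-7s^4) = -28s^3
  d/ds(5s^3) = 15s^2
  d/ds(5s^2) = 10s
  d/ds(8s) = 8
  d/ds(5) = 0
p'(s) = 35s^4 - 28s^3 + 15s^2 + 10s + 8


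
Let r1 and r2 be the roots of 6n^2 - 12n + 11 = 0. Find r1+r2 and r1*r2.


For an^2+bn+c=0: sum = -b/a, product = c/a.
a=6, b=-12, c=11
Sum = -(-12)/6 = 2
Product = (11)/6 = 11/6


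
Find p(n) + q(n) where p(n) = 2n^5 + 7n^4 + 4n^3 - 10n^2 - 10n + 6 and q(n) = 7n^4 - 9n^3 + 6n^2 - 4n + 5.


Align terms by degree and add:
  2n^5 + 7n^4 + 4n^3 - 10n^2 - 10n + 6
+ 7n^4 - 9n^3 + 6n^2 - 4n + 5
= 2n^5 + 14n^4 - 5n^3 - 4n^2 - 14n + 11


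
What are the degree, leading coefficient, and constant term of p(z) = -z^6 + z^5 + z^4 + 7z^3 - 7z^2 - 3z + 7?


Highest power of z is 6, with coefficient -1. Constant term is 7.
Degree = 6, leading coefficient = -1, constant term = 7


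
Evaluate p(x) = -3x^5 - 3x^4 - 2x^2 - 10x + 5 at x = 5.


Using direct substitution:
  -3 * (5)^5 = -9375
  -3 * (5)^4 = -1875
  0 * (5)^3 = 0
  -2 * (5)^2 = -50
  -10 * (5)^1 = -50
  constant: 5
Sum = -9375 - 1875 + 0 - 50 - 50 + 5 = -11345


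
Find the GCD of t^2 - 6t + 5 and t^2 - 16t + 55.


Factor each:
  t^2 - 6t + 5 = (t - 5)(t - 1)
  t^2 - 16t + 55 = (t - 5)(t - 11)
Common monic factor: t - 5


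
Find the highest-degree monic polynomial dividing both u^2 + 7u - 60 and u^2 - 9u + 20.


Factor each:
  u^2 + 7u - 60 = (u - 5)(u + 12)
  u^2 - 9u + 20 = (u - 5)(u - 4)
Common monic factor: u - 5


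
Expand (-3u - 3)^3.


Expand (-3u - 3)^3 by repeated multiplication:
  (-3u - 3)^2 = 9u^2 + 18u + 9
= -27u^3 - 81u^2 - 81u - 27


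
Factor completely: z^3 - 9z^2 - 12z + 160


Try integer roots (divisors of 160). z=-4: p(-4)=0.
Divide out (z + 4): quotient is z^2 - 13z + 40.
Factor the quadratic: (z - 8)(z - 5)
Result: (z + 4)(z - 8)(z - 5)


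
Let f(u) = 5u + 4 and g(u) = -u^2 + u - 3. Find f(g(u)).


Substitute g(u) into f:
f(g(u)) = 5*(-u^2 + u - 3) + 4
Expand and combine: -5u^2 + 5u - 11


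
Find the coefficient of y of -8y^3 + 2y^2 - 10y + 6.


Read off the coefficient of y: -10


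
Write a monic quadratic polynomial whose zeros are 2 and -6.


p(y) = (y - 2)(y + 6)
Expand: y^2 + 4y - 12


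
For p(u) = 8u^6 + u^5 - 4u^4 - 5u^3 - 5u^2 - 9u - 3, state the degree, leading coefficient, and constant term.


Highest power of u is 6, with coefficient 8. Constant term is -3.
Degree = 6, leading coefficient = 8, constant term = -3


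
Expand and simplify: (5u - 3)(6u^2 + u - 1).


Distribute each term of the first polynomial:
  (5u)(6u^2 + u - 1) = 30u^3 + 5u^2 - 5u
  (-3)(6u^2 + u - 1) = -18u^2 - 3u + 3
Sum: 30u^3 - 13u^2 - 8u + 3


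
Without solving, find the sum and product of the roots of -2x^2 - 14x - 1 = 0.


For ax^2+bx+c=0: sum = -b/a, product = c/a.
a=-2, b=-14, c=-1
Sum = -(-14)/-2 = -7
Product = (-1)/-2 = 1/2


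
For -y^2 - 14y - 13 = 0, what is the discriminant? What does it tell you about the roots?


D = b^2 - 4ac = (-14)^2 - 4(-1)(-13) = 196 - 52 = 144
Since D > 0: two distinct rational roots


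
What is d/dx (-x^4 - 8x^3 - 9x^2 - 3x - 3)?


Apply the power rule term by term:
  d/dx(-x^4) = -4x^3
  d/dx(-8x^3) = -24x^2
  d/dx(-9x^2) = -18x
  d/dx(-3x) = -3
  d/dx(-3) = 0
p'(x) = -4x^3 - 24x^2 - 18x - 3


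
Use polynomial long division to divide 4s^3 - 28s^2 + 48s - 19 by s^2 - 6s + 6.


(4s^3 - 28s^2 + 48s - 19) / (s^2 - 6s + 6)
Step 1: 4s * (s^2 - 6s + 6) = 4s^3 - 24s^2 + 24s; subtract.
Step 2: -4 * (s^2 - 6s + 6) = -4s^2 + 24s - 24; subtract.
Quotient: 4s - 4, Remainder: 5


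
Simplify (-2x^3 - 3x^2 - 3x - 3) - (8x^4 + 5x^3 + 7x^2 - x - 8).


Distribute the minus sign:
  (-2x^3 - 3x^2 - 3x - 3)
- (8x^4 + 5x^3 + 7x^2 - x - 8)
Negate second polynomial: -8x^4 - 5x^3 - 7x^2 + x + 8
Add: -8x^4 - 7x^3 - 10x^2 - 2x + 5


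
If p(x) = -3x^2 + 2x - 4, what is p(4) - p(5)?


p(4) = -44
p(5) = -69
p(4) - p(5) = -44 + 69 = 25


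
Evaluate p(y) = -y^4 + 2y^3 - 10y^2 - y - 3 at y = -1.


Using direct substitution:
  -1 * (-1)^4 = -1
  2 * (-1)^3 = -2
  -10 * (-1)^2 = -10
  -1 * (-1)^1 = 1
  constant: -3
Sum = -1 - 2 - 10 + 1 - 3 = -15


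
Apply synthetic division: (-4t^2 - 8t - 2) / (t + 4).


Synthetic division with c = -4. Coefficients: -4, -8, -2
Bring down -4.
  -4 * -4 = 16; 16 - 8 = 8
  8 * -4 = -32; -32 - 2 = -34
Quotient: -4t + 8, Remainder: -34


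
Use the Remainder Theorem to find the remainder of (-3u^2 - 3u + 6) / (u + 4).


By the Remainder Theorem, the remainder equals p(-4):
  -3*(-4)^2 = -48
  -3*(-4)^1 = 12
  constant: 6
Sum: -48 + 12 + 6 = -30


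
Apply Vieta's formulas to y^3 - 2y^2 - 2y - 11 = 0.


Monic cubic y^3+by^2+cy+d=0: sum=-b, pairwise sum=c, product=-d.
b=-2, c=-2, d=-11
r1+r2+r3 = 2
r1r2+r1r3+r2r3 = -2
r1r2r3 = 11


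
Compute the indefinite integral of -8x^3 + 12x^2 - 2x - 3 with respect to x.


Reverse power rule on each term:
  ∫ -8x^3 dx = -2x^4
  ∫ 12x^2 dx = 4x^3
  ∫ -2x dx = -x^2
  ∫ -3 dx = -3x
F(x) = -2x^4 + 4x^3 - x^2 - 3x + C


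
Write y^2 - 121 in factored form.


Roots satisfy r1 + r2 = -b/a = 0 and r1*r2 = c/a = -121.
So r1 = -11, r2 = 11.
y^2 - 121 = (y - r1)(y - r2) = (y + 11)(y - 11)


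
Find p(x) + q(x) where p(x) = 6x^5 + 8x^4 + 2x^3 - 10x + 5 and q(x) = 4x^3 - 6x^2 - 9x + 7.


Align terms by degree and add:
  6x^5 + 8x^4 + 2x^3 - 10x + 5
+ 4x^3 - 6x^2 - 9x + 7
= 6x^5 + 8x^4 + 6x^3 - 6x^2 - 19x + 12


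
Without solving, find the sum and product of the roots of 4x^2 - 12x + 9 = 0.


For ax^2+bx+c=0: sum = -b/a, product = c/a.
a=4, b=-12, c=9
Sum = -(-12)/4 = 3
Product = (9)/4 = 9/4


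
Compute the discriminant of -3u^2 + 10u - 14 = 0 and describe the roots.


D = b^2 - 4ac = (10)^2 - 4(-3)(-14) = 100 - 168 = -68
Since D < 0: two complex conjugate roots (no real roots)


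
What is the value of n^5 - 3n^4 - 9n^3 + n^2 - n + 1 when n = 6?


Using direct substitution:
  1 * (6)^5 = 7776
  -3 * (6)^4 = -3888
  -9 * (6)^3 = -1944
  1 * (6)^2 = 36
  -1 * (6)^1 = -6
  constant: 1
Sum = 7776 - 3888 - 1944 + 36 - 6 + 1 = 1975


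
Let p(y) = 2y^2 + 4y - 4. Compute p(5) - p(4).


p(5) = 66
p(4) = 44
p(5) - p(4) = 66 - 44 = 22


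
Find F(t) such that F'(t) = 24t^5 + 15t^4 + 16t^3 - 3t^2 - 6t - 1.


Reverse power rule on each term:
  ∫ 24t^5 dt = 4t^6
  ∫ 15t^4 dt = 3t^5
  ∫ 16t^3 dt = 4t^4
  ∫ -3t^2 dt = -t^3
  ∫ -6t dt = -3t^2
  ∫ -1 dt = -t
F(t) = 4t^6 + 3t^5 + 4t^4 - t^3 - 3t^2 - t + C


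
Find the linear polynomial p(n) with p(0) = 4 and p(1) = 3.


p(n) = mn + b. Using p(0)=4, p(1)=3:
m = (4 - 3)/(0 - 1) = 1/-1 = -1
b = 4 - m*(0) = 4 = 4
p(n) = -n + 4


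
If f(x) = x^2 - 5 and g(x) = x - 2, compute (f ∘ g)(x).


Substitute g(x) into f:
f(g(x)) = 1*(x - 2)^2 + (-5)
(x - 2)^2 = x^2 - 4x + 4
Expand and combine: x^2 - 4x - 1


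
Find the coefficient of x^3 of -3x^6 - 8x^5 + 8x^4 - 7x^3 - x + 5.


Read off the coefficient of x^3: -7


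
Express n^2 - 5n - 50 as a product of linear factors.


Roots satisfy r1 + r2 = -b/a = 5 and r1*r2 = c/a = -50.
So r1 = -5, r2 = 10.
n^2 - 5n - 50 = (n - r1)(n - r2) = (n + 5)(n - 10)


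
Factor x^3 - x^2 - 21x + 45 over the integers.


Try integer roots (divisors of 45). x=-5: p(-5)=0.
Divide out (x + 5): quotient is x^2 - 6x + 9.
Factor the quadratic: (x - 3)(x - 3)
Result: (x + 5)(x - 3)(x - 3)


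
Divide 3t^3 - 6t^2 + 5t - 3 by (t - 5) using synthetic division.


Synthetic division with c = 5. Coefficients: 3, -6, 5, -3
Bring down 3.
  3 * 5 = 15; 15 - 6 = 9
  9 * 5 = 45; 45 + 5 = 50
  50 * 5 = 250; 250 - 3 = 247
Quotient: 3t^2 + 9t + 50, Remainder: 247


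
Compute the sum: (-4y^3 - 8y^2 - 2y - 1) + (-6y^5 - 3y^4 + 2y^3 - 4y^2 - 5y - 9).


Align terms by degree and add:
  -4y^3 - 8y^2 - 2y - 1
  -6y^5 - 3y^4 + 2y^3 - 4y^2 - 5y - 9
= -6y^5 - 3y^4 - 2y^3 - 12y^2 - 7y - 10


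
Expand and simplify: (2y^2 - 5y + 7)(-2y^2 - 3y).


Distribute each term of the first polynomial:
  (2y^2)(-2y^2 - 3y) = -4y^4 - 6y^3
  (-5y)(-2y^2 - 3y) = 10y^3 + 15y^2
  (7)(-2y^2 - 3y) = -14y^2 - 21y
Sum: -4y^4 + 4y^3 + y^2 - 21y


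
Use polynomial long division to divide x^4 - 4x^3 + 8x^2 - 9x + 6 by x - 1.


(x^4 - 4x^3 + 8x^2 - 9x + 6) / (x - 1)
Step 1: x^3 * (x - 1) = x^4 - x^3; subtract.
Step 2: -3x^2 * (x - 1) = -3x^3 + 3x^2; subtract.
Step 3: 5x * (x - 1) = 5x^2 - 5x; subtract.
Step 4: -4 * (x - 1) = -4x + 4; subtract.
Quotient: x^3 - 3x^2 + 5x - 4, Remainder: 2


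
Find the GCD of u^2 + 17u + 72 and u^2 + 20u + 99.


Factor each:
  u^2 + 17u + 72 = (u + 9)(u + 8)
  u^2 + 20u + 99 = (u + 9)(u + 11)
Common monic factor: u + 9


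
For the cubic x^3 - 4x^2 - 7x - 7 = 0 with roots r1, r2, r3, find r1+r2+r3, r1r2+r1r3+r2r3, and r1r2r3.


Monic cubic x^3+bx^2+cx+d=0: sum=-b, pairwise sum=c, product=-d.
b=-4, c=-7, d=-7
r1+r2+r3 = 4
r1r2+r1r3+r2r3 = -7
r1r2r3 = 7


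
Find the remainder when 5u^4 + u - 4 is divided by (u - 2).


By the Remainder Theorem, the remainder equals p(2):
  5*(2)^4 = 80
  0*(2)^3 = 0
  0*(2)^2 = 0
  1*(2)^1 = 2
  constant: -4
Sum: 80 + 0 + 0 + 2 - 4 = 78


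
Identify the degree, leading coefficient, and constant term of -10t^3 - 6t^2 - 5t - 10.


Highest power of t is 3, with coefficient -10. Constant term is -10.
Degree = 3, leading coefficient = -10, constant term = -10


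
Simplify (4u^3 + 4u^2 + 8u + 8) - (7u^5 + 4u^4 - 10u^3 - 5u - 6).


Distribute the minus sign:
  (4u^3 + 4u^2 + 8u + 8)
- (7u^5 + 4u^4 - 10u^3 - 5u - 6)
Negate second polynomial: -7u^5 - 4u^4 + 10u^3 + 5u + 6
Add: -7u^5 - 4u^4 + 14u^3 + 4u^2 + 13u + 14


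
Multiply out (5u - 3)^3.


Expand (5u - 3)^3 by repeated multiplication:
  (5u - 3)^2 = 25u^2 - 30u + 9
= 125u^3 - 225u^2 + 135u - 27


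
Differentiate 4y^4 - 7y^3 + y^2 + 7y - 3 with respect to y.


Apply the power rule term by term:
  d/dy(4y^4) = 16y^3
  d/dy(-7y^3) = -21y^2
  d/dy(y^2) = 2y
  d/dy(7y) = 7
  d/dy(-3) = 0
p'(y) = 16y^3 - 21y^2 + 2y + 7


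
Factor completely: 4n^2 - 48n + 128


Roots satisfy r1 + r2 = -b/a = 12 and r1*r2 = c/a = 32.
So r1 = 8, r2 = 4.
4n^2 - 48n + 128 = 4(n - r1)(n - r2) = 4(n - 8)(n - 4)


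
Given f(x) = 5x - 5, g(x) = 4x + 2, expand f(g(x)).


Substitute g(x) into f:
f(g(x)) = 5*(4x + 2) + (-5)
Expand and combine: 20x + 5


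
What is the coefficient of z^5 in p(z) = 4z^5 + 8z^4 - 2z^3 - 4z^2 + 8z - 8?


Read off the coefficient of z^5: 4


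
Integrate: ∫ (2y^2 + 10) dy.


Reverse power rule on each term:
  ∫ 2y^2 dy = (2/3)y^3
  ∫ 10 dy = 10y
F(y) = (2/3)y^3 + 10y + C


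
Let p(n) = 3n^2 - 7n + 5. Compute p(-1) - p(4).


p(-1) = 15
p(4) = 25
p(-1) - p(4) = 15 - 25 = -10


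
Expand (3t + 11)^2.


Expand (3t + 11)^2 by repeated multiplication:
= 9t^2 + 66t + 121


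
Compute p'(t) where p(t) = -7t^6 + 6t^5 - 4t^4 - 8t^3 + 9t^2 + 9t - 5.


Apply the power rule term by term:
  d/dt(-7t^6) = -42t^5
  d/dt(6t^5) = 30t^4
  d/dt(-4t^4) = -16t^3
  d/dt(-8t^3) = -24t^2
  d/dt(9t^2) = 18t
  d/dt(9t) = 9
  d/dt(-5) = 0
p'(t) = -42t^5 + 30t^4 - 16t^3 - 24t^2 + 18t + 9


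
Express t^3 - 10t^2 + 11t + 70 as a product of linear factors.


Try integer roots (divisors of 70). t=7: p(7)=0.
Divide out (t - 7): quotient is t^2 - 3t - 10.
Factor the quadratic: (t + 2)(t - 5)
Result: (t - 7)(t + 2)(t - 5)


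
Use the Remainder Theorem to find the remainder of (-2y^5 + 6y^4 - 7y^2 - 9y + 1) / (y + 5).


By the Remainder Theorem, the remainder equals p(-5):
  -2*(-5)^5 = 6250
  6*(-5)^4 = 3750
  0*(-5)^3 = 0
  -7*(-5)^2 = -175
  -9*(-5)^1 = 45
  constant: 1
Sum: 6250 + 3750 + 0 - 175 + 45 + 1 = 9871


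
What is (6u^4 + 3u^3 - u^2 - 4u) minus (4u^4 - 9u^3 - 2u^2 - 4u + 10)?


Distribute the minus sign:
  (6u^4 + 3u^3 - u^2 - 4u)
- (4u^4 - 9u^3 - 2u^2 - 4u + 10)
Negate second polynomial: -4u^4 + 9u^3 + 2u^2 + 4u - 10
Add: 2u^4 + 12u^3 + u^2 - 10


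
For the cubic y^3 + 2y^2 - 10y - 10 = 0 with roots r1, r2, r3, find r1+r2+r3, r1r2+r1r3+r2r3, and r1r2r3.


Monic cubic y^3+by^2+cy+d=0: sum=-b, pairwise sum=c, product=-d.
b=2, c=-10, d=-10
r1+r2+r3 = -2
r1r2+r1r3+r2r3 = -10
r1r2r3 = 10


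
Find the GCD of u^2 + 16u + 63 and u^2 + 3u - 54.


Factor each:
  u^2 + 16u + 63 = (u + 9)(u + 7)
  u^2 + 3u - 54 = (u + 9)(u - 6)
Common monic factor: u + 9


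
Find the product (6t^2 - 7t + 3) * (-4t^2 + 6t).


Distribute each term of the first polynomial:
  (6t^2)(-4t^2 + 6t) = -24t^4 + 36t^3
  (-7t)(-4t^2 + 6t) = 28t^3 - 42t^2
  (3)(-4t^2 + 6t) = -12t^2 + 18t
Sum: -24t^4 + 64t^3 - 54t^2 + 18t


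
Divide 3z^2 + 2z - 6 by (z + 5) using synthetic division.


Synthetic division with c = -5. Coefficients: 3, 2, -6
Bring down 3.
  3 * -5 = -15; -15 + 2 = -13
  -13 * -5 = 65; 65 - 6 = 59
Quotient: 3z - 13, Remainder: 59


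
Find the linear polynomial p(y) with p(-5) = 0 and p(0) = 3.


p(y) = my + b. Using p(-5)=0, p(0)=3:
m = (0 - 3)/(-5) = -3/-5 = 3/5
b = 0 - m*(-5) = 0 + 3 = 3
p(y) = (3/5)y + 3


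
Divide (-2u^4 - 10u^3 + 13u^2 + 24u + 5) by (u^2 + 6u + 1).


(-2u^4 - 10u^3 + 13u^2 + 24u + 5) / (u^2 + 6u + 1)
Step 1: -2u^2 * (u^2 + 6u + 1) = -2u^4 - 12u^3 - 2u^2; subtract.
Step 2: 2u * (u^2 + 6u + 1) = 2u^3 + 12u^2 + 2u; subtract.
Step 3: 3 * (u^2 + 6u + 1) = 3u^2 + 18u + 3; subtract.
Quotient: -2u^2 + 2u + 3, Remainder: 4u + 2


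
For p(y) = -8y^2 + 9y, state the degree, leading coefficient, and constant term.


Highest power of y is 2, with coefficient -8. Constant term is 0.
Degree = 2, leading coefficient = -8, constant term = 0


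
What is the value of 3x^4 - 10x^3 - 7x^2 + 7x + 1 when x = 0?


Using direct substitution:
  3 * (0)^4 = 0
  -10 * (0)^3 = 0
  -7 * (0)^2 = 0
  7 * (0)^1 = 0
  constant: 1
Sum = 0 + 0 + 0 + 0 + 1 = 1
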